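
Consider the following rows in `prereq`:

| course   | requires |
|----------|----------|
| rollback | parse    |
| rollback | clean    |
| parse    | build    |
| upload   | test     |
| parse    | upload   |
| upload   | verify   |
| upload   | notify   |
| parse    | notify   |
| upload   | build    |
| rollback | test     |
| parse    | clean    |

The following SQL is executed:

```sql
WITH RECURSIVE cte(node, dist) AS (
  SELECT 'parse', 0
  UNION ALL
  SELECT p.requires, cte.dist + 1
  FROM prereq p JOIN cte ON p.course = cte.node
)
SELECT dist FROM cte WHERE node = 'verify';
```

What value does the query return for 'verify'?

2

Base: (parse, dist=0).
Iteration 1: edges from {parse} -> (build, dist=1), (clean, dist=1), (notify, dist=1), (upload, dist=1).
Iteration 2: edges from {build,clean,notify,upload} -> (build, dist=2), (notify, dist=2), (test, dist=2), (verify, dist=2).
Iteration 3: no outgoing edges from {build,notify,test,verify}; recursion stops.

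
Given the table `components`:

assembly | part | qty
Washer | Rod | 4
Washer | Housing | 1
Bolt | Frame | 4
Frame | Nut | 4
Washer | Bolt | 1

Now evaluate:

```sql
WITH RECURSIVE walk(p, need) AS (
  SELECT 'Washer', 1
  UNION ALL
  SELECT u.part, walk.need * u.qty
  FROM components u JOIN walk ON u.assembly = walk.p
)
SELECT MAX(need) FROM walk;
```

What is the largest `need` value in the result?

Base: (Washer, need=1).
Iteration 1: components of {Washer} -> Bolt = 1*1 = 1, Housing = 1*1 = 1, Rod = 1*4 = 4.
Iteration 2: components of {Bolt,Housing,Rod} -> Frame = 1*4 = 4.
Iteration 3: components of {Frame} -> Nut = 4*4 = 16.
Iteration 4: no further components; recursion stops.
need values: 1, 1, 1, 4, 4, 16; the maximum is 16.

16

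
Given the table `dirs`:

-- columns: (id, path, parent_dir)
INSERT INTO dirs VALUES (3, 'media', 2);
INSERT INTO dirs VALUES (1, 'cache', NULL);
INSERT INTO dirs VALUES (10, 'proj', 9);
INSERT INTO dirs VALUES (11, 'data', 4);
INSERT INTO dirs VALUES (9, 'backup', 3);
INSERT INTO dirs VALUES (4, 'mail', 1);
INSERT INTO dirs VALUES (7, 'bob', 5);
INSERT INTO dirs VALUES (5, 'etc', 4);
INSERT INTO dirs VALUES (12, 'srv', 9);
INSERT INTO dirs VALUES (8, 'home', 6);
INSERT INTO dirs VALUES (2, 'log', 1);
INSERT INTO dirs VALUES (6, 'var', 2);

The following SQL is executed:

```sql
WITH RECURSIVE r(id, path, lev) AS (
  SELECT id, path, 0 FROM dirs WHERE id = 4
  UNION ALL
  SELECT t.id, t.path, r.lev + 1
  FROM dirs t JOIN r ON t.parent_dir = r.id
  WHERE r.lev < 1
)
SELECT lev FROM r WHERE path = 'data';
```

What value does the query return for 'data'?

1

Base: id=4 (mail) at lev 0.
Iteration 1: rows with parent_dir in {4} -> etc (id 5, lev 1), data (id 11, lev 1).
Iteration 2: lev < 1 fails for all current rows; recursion stops.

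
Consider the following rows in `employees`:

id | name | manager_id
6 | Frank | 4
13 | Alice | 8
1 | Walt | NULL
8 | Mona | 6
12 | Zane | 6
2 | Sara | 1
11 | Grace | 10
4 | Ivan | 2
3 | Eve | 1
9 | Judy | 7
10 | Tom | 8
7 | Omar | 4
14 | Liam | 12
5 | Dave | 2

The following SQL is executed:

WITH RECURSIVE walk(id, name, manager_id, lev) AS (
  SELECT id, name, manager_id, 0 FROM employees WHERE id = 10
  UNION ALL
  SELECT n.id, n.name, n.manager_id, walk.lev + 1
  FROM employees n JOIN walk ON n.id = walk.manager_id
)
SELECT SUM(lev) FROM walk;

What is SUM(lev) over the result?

Base: id=10 (Tom), manager_id=8, lev 0.
Iteration 1: join on id=8 -> Mona (id 8, manager_id=6, lev 1).
Iteration 2: join on id=6 -> Frank (id 6, manager_id=4, lev 2).
Iteration 3: join on id=4 -> Ivan (id 4, manager_id=2, lev 3).
Iteration 4: join on id=2 -> Sara (id 2, manager_id=1, lev 4).
Iteration 5: join on id=1 -> Walt (id 1, manager_id=NULL, lev 5).
Iteration 6: manager_id is NULL; no match; recursion stops.
SUM(lev) = 0 + 1 + 2 + 3 + 4 + 5 = 15.

15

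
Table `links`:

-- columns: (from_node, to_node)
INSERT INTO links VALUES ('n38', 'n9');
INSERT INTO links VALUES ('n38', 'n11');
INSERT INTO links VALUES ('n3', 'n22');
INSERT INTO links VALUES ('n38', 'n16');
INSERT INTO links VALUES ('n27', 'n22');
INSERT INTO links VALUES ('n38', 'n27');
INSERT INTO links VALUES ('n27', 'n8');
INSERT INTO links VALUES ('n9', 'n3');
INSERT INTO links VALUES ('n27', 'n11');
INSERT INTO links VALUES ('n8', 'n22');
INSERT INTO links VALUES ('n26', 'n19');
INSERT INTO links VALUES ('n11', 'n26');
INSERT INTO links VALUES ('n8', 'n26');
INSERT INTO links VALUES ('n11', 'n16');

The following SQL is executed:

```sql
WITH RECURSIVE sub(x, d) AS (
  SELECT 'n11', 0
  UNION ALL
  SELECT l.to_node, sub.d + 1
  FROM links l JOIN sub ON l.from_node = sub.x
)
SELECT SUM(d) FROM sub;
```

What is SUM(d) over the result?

Base: (n11, d=0).
Iteration 1: edges from {n11} -> (n16, d=1), (n26, d=1).
Iteration 2: edges from {n16,n26} -> (n19, d=2).
Iteration 3: no outgoing edges from {n19}; recursion stops.
SUM(d) = 0 + 1 + 1 + 2 = 4.

4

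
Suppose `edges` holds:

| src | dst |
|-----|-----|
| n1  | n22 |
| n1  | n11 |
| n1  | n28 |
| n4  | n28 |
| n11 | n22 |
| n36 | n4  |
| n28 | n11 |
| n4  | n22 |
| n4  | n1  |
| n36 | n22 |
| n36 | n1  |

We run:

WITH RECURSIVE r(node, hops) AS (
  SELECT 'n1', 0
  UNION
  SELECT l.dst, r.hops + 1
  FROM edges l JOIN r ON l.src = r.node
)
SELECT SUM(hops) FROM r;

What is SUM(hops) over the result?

Base: (n1, hops=0).
Iteration 1: edges from {n1} -> (n11, hops=1), (n22, hops=1), (n28, hops=1).
Iteration 2: edges from {n11,n22,n28} -> (n11, hops=2), (n22, hops=2).
Iteration 3: edges from {n11,n22} -> (n22, hops=3).
Iteration 4: no outgoing edges from {n22}; recursion stops.
SUM(hops) = 0 + 1 + 1 + 1 + 2 + 2 + 3 = 10.

10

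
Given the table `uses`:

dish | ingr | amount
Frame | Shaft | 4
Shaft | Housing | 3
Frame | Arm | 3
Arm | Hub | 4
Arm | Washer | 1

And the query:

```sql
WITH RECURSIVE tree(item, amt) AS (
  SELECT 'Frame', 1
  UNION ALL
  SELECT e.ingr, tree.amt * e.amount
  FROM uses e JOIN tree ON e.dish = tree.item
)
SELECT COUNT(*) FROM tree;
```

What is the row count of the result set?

6

Base: (Frame, amt=1).
Iteration 1: components of {Frame} -> Arm = 1*3 = 3, Shaft = 1*4 = 4.
Iteration 2: components of {Arm,Shaft} -> Housing = 4*3 = 12, Hub = 3*4 = 12, Washer = 3*1 = 3.
Iteration 3: no further components; recursion stops.
Total rows emitted: 6.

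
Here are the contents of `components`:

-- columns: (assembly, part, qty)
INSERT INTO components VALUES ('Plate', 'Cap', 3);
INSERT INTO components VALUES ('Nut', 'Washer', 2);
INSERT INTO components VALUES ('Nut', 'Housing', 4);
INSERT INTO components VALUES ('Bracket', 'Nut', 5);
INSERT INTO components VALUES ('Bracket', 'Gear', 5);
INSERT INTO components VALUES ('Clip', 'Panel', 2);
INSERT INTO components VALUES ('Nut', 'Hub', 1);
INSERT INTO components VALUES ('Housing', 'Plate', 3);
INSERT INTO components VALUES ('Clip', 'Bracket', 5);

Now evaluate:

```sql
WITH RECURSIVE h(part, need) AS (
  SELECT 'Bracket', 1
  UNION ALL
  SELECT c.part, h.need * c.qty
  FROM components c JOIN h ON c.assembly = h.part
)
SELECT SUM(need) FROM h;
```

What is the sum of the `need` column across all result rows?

Base: (Bracket, need=1).
Iteration 1: components of {Bracket} -> Gear = 1*5 = 5, Nut = 1*5 = 5.
Iteration 2: components of {Gear,Nut} -> Housing = 5*4 = 20, Hub = 5*1 = 5, Washer = 5*2 = 10.
Iteration 3: components of {Housing,Hub,Washer} -> Plate = 20*3 = 60.
Iteration 4: components of {Plate} -> Cap = 60*3 = 180.
Iteration 5: no further components; recursion stops.
SUM(need) = 1 + 5 + 5 + 10 + 5 + 20 + 60 + 180 = 286.

286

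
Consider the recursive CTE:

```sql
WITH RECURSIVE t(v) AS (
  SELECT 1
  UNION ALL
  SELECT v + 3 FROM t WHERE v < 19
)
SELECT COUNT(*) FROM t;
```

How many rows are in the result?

7

Base: v=1.
Iteration 1: 1 < 19 holds -> v = 1 + 3 = 4.
Iteration 2: 4 < 19 holds -> v = 4 + 3 = 7.
Iteration 3: 7 < 19 holds -> v = 7 + 3 = 10.
Iteration 4: 10 < 19 holds -> v = 10 + 3 = 13.
Iteration 5: 13 < 19 holds -> v = 13 + 3 = 16.
Iteration 6: 16 < 19 holds -> v = 16 + 3 = 19.
Iteration 7: 19 < 19 fails; recursion stops.
Total rows emitted: 7.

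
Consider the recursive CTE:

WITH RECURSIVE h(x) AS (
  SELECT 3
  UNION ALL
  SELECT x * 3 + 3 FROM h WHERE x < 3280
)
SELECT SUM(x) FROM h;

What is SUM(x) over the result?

Base: x=3.
Iteration 1: 3 < 3280 holds -> x = 3 * 3 + 3 = 12.
Iteration 2: 12 < 3280 holds -> x = 12 * 3 + 3 = 39.
Iteration 3: 39 < 3280 holds -> x = 39 * 3 + 3 = 120.
Iteration 4: 120 < 3280 holds -> x = 120 * 3 + 3 = 363.
Iteration 5: 363 < 3280 holds -> x = 363 * 3 + 3 = 1092.
Iteration 6: 1092 < 3280 holds -> x = 1092 * 3 + 3 = 3279.
Iteration 7: 3279 < 3280 holds -> x = 3279 * 3 + 3 = 9840.
Iteration 8: 9840 < 3280 fails; recursion stops.
SUM(x) = 3 + 12 + 39 + 120 + 363 + 1092 + 3279 + 9840 = 14748.

14748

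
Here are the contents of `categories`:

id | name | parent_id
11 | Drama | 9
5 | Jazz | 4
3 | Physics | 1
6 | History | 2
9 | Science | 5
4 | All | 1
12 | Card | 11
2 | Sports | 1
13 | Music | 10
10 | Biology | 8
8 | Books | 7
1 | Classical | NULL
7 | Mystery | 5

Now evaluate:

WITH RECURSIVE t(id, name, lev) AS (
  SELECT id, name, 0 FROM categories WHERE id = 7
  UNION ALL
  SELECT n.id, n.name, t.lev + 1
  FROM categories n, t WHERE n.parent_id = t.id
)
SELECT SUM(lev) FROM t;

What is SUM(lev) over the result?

Base: id=7 (Mystery) at lev 0.
Iteration 1: rows with parent_id in {7} -> Books (id 8, lev 1).
Iteration 2: rows with parent_id in {8} -> Biology (id 10, lev 2).
Iteration 3: rows with parent_id in {10} -> Music (id 13, lev 3).
Iteration 4: no rows with parent_id in {13}; recursion stops.
SUM(lev) = 0 + 1 + 2 + 3 = 6.

6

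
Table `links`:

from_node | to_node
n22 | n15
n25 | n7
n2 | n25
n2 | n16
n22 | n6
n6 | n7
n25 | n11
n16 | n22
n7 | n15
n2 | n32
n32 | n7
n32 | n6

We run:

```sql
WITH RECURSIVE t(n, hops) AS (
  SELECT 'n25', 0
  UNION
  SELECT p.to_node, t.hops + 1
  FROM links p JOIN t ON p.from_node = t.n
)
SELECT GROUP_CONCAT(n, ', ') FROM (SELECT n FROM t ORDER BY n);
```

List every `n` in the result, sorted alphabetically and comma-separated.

Base: (n25, hops=0).
Iteration 1: edges from {n25} -> (n11, hops=1), (n7, hops=1).
Iteration 2: edges from {n11,n7} -> (n15, hops=2).
Iteration 3: no outgoing edges from {n15}; recursion stops.

n11, n15, n25, n7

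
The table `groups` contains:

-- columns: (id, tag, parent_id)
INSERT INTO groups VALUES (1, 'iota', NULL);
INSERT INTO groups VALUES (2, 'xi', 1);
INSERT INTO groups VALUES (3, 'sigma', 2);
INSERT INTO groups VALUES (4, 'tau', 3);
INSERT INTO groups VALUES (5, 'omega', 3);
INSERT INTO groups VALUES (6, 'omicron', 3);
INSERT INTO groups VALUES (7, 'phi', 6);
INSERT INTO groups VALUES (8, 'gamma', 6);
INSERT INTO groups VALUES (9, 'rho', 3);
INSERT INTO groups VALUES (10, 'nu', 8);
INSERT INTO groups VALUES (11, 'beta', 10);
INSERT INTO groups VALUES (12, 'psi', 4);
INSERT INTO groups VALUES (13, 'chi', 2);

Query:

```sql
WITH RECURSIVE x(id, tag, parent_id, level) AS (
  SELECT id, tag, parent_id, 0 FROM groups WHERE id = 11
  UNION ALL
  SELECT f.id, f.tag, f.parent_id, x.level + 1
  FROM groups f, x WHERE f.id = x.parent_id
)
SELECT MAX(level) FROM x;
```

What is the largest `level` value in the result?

6

Base: id=11 (beta), parent_id=10, level 0.
Iteration 1: join on id=10 -> nu (id 10, parent_id=8, level 1).
Iteration 2: join on id=8 -> gamma (id 8, parent_id=6, level 2).
Iteration 3: join on id=6 -> omicron (id 6, parent_id=3, level 3).
Iteration 4: join on id=3 -> sigma (id 3, parent_id=2, level 4).
Iteration 5: join on id=2 -> xi (id 2, parent_id=1, level 5).
Iteration 6: join on id=1 -> iota (id 1, parent_id=NULL, level 6).
Iteration 7: parent_id is NULL; no match; recursion stops.
level values: 0, 1, 2, 3, 4, 5, 6; the maximum is 6.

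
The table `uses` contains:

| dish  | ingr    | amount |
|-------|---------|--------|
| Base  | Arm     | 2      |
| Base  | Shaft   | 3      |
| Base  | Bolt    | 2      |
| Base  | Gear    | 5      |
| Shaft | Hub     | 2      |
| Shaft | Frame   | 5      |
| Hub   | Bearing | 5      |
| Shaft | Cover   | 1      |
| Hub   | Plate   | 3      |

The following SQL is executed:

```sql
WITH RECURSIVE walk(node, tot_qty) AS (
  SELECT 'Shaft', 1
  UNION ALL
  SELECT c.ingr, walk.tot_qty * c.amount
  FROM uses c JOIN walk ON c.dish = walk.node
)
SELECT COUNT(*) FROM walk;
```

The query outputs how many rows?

6

Base: (Shaft, tot_qty=1).
Iteration 1: components of {Shaft} -> Cover = 1*1 = 1, Frame = 1*5 = 5, Hub = 1*2 = 2.
Iteration 2: components of {Cover,Frame,Hub} -> Bearing = 2*5 = 10, Plate = 2*3 = 6.
Iteration 3: no further components; recursion stops.
Total rows emitted: 6.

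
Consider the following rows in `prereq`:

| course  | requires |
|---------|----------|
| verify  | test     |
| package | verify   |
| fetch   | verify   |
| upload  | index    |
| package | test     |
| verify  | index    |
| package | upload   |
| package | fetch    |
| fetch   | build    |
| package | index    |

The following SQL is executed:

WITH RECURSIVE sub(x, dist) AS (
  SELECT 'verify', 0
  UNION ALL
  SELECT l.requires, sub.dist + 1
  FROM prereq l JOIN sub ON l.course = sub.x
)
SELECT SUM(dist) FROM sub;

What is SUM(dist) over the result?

2

Base: (verify, dist=0).
Iteration 1: edges from {verify} -> (index, dist=1), (test, dist=1).
Iteration 2: no outgoing edges from {index,test}; recursion stops.
SUM(dist) = 0 + 1 + 1 = 2.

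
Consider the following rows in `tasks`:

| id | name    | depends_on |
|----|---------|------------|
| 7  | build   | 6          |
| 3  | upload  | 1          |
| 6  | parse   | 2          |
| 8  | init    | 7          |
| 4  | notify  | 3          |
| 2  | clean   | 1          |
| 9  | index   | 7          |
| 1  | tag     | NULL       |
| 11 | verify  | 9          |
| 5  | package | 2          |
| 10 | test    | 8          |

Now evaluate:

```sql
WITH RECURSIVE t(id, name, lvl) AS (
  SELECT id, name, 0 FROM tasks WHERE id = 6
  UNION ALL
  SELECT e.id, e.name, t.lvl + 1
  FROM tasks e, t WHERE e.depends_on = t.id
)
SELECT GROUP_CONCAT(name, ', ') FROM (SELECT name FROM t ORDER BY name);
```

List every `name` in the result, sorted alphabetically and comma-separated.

Base: id=6 (parse) at lvl 0.
Iteration 1: rows with depends_on in {6} -> build (id 7, lvl 1).
Iteration 2: rows with depends_on in {7} -> init (id 8, lvl 2), index (id 9, lvl 2).
Iteration 3: rows with depends_on in {8,9} -> test (id 10, lvl 3), verify (id 11, lvl 3).
Iteration 4: no rows with depends_on in {10,11}; recursion stops.

build, index, init, parse, test, verify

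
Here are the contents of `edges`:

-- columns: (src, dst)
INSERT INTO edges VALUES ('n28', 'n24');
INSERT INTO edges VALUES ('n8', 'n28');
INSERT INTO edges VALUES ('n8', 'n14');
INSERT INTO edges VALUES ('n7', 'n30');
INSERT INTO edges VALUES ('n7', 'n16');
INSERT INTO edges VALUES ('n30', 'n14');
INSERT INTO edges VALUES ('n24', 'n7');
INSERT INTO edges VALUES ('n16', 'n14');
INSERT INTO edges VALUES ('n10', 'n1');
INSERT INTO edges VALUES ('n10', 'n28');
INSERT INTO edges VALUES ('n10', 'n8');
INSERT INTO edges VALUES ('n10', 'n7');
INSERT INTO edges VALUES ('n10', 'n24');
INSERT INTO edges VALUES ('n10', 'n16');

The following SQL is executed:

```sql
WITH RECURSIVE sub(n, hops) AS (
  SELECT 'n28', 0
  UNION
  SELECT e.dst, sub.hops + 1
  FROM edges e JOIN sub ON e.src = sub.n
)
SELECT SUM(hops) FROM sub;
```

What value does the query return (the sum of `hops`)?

Base: (n28, hops=0).
Iteration 1: edges from {n28} -> (n24, hops=1).
Iteration 2: edges from {n24} -> (n7, hops=2).
Iteration 3: edges from {n7} -> (n16, hops=3), (n30, hops=3).
Iteration 4: edges from {n16,n30} -> (n14, hops=4). [UNION drops 1 duplicate row(s)]
Iteration 5: no outgoing edges from {n14}; recursion stops.
SUM(hops) = 0 + 1 + 2 + 3 + 3 + 4 = 13.

13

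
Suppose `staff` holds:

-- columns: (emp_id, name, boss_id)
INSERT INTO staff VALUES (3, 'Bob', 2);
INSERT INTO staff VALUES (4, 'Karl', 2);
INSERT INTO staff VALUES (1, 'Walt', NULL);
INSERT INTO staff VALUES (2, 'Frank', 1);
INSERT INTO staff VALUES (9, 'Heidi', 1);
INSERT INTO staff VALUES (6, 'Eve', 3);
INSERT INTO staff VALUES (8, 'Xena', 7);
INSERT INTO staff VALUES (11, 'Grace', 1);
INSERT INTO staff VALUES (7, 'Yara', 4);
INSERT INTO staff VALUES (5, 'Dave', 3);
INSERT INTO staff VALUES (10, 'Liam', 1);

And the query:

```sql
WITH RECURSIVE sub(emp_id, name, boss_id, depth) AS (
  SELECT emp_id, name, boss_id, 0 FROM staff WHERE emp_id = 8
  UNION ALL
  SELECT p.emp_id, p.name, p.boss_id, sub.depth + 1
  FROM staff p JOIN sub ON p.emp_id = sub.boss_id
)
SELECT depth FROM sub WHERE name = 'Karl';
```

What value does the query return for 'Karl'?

Base: emp_id=8 (Xena), boss_id=7, depth 0.
Iteration 1: join on emp_id=7 -> Yara (id 7, boss_id=4, depth 1).
Iteration 2: join on emp_id=4 -> Karl (id 4, boss_id=2, depth 2).
Iteration 3: join on emp_id=2 -> Frank (id 2, boss_id=1, depth 3).
Iteration 4: join on emp_id=1 -> Walt (id 1, boss_id=NULL, depth 4).
Iteration 5: boss_id is NULL; no match; recursion stops.

2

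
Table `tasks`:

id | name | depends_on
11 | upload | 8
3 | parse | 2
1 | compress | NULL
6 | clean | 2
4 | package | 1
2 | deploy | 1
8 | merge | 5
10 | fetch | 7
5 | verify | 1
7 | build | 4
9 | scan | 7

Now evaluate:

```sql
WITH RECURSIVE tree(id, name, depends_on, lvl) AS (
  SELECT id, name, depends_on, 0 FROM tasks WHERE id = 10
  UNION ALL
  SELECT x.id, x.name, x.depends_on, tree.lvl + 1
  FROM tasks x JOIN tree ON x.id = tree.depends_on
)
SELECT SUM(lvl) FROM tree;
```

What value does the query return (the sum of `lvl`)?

6

Base: id=10 (fetch), depends_on=7, lvl 0.
Iteration 1: join on id=7 -> build (id 7, depends_on=4, lvl 1).
Iteration 2: join on id=4 -> package (id 4, depends_on=1, lvl 2).
Iteration 3: join on id=1 -> compress (id 1, depends_on=NULL, lvl 3).
Iteration 4: depends_on is NULL; no match; recursion stops.
SUM(lvl) = 0 + 1 + 2 + 3 = 6.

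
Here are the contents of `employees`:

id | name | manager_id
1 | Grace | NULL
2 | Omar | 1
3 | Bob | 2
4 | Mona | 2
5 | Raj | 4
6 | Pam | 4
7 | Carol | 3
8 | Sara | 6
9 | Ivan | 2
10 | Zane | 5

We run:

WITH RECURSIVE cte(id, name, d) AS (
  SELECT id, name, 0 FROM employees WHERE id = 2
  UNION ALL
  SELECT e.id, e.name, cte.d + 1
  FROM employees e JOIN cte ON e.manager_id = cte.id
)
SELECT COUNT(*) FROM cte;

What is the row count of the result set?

9

Base: id=2 (Omar) at d 0.
Iteration 1: rows with manager_id in {2} -> Bob (id 3, d 1), Mona (id 4, d 1), Ivan (id 9, d 1).
Iteration 2: rows with manager_id in {3,4,9} -> Raj (id 5, d 2), Pam (id 6, d 2), Carol (id 7, d 2).
Iteration 3: rows with manager_id in {5,6,7} -> Sara (id 8, d 3), Zane (id 10, d 3).
Iteration 4: no rows with manager_id in {8,10}; recursion stops.
Total rows emitted: 9.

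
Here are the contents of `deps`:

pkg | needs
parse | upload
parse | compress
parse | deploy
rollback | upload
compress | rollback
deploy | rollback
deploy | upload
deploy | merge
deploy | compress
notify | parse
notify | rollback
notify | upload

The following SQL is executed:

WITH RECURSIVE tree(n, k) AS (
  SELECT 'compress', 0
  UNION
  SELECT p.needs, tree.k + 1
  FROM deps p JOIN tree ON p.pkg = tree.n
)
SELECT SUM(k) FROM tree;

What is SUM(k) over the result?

3

Base: (compress, k=0).
Iteration 1: edges from {compress} -> (rollback, k=1).
Iteration 2: edges from {rollback} -> (upload, k=2).
Iteration 3: no outgoing edges from {upload}; recursion stops.
SUM(k) = 0 + 1 + 2 = 3.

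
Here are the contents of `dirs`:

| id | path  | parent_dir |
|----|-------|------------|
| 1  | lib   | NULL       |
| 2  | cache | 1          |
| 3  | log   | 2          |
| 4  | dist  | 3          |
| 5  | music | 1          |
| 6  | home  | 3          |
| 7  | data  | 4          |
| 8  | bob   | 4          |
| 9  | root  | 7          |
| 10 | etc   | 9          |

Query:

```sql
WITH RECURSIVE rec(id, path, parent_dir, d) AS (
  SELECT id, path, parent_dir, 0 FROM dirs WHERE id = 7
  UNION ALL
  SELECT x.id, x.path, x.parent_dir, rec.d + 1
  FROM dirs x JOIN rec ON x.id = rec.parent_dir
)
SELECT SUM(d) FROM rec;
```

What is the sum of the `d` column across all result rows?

10

Base: id=7 (data), parent_dir=4, d 0.
Iteration 1: join on id=4 -> dist (id 4, parent_dir=3, d 1).
Iteration 2: join on id=3 -> log (id 3, parent_dir=2, d 2).
Iteration 3: join on id=2 -> cache (id 2, parent_dir=1, d 3).
Iteration 4: join on id=1 -> lib (id 1, parent_dir=NULL, d 4).
Iteration 5: parent_dir is NULL; no match; recursion stops.
SUM(d) = 0 + 1 + 2 + 3 + 4 = 10.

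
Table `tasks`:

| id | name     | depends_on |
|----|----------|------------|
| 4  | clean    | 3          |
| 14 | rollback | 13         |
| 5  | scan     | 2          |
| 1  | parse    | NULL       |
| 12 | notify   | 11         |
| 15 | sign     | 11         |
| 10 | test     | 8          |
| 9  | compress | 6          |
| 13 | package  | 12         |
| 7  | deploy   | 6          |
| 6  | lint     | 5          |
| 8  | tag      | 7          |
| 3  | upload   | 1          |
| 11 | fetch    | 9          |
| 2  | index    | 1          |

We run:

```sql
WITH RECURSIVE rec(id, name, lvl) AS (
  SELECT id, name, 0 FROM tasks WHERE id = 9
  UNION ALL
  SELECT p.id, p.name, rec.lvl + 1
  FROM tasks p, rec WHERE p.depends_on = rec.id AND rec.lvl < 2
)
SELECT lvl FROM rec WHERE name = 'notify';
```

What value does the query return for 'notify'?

Base: id=9 (compress) at lvl 0.
Iteration 1: rows with depends_on in {9} -> fetch (id 11, lvl 1).
Iteration 2: rows with depends_on in {11} -> notify (id 12, lvl 2), sign (id 15, lvl 2).
Iteration 3: lvl < 2 fails for all current rows; recursion stops.

2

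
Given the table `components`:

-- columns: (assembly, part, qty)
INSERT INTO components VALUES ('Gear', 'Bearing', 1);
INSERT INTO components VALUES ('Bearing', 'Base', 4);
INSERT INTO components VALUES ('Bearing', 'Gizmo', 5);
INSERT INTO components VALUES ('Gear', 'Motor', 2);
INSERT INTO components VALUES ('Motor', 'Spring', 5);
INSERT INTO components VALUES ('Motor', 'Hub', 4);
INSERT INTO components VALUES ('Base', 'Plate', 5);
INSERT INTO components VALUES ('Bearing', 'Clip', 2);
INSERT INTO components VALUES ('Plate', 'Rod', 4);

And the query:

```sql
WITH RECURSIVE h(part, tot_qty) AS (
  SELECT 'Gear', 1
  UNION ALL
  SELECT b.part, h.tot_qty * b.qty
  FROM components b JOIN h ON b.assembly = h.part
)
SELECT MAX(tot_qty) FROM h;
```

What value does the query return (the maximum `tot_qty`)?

Base: (Gear, tot_qty=1).
Iteration 1: components of {Gear} -> Bearing = 1*1 = 1, Motor = 1*2 = 2.
Iteration 2: components of {Bearing,Motor} -> Base = 1*4 = 4, Clip = 1*2 = 2, Gizmo = 1*5 = 5, Hub = 2*4 = 8, Spring = 2*5 = 10.
Iteration 3: components of {Base,Clip,Gizmo,Hub,Spring} -> Plate = 4*5 = 20.
Iteration 4: components of {Plate} -> Rod = 20*4 = 80.
Iteration 5: no further components; recursion stops.
tot_qty values: 1, 1, 2, 4, 5, 2, 10, 8, 20, 80; the maximum is 80.

80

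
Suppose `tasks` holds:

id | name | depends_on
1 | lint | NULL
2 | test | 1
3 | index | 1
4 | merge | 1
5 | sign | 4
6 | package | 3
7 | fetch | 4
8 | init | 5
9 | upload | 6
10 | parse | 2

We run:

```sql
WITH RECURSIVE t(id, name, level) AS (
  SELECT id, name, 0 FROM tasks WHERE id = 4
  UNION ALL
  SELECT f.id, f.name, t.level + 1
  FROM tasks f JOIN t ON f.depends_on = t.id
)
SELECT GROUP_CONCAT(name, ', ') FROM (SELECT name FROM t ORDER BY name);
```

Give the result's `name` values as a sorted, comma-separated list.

Base: id=4 (merge) at level 0.
Iteration 1: rows with depends_on in {4} -> sign (id 5, level 1), fetch (id 7, level 1).
Iteration 2: rows with depends_on in {5,7} -> init (id 8, level 2).
Iteration 3: no rows with depends_on in {8}; recursion stops.

fetch, init, merge, sign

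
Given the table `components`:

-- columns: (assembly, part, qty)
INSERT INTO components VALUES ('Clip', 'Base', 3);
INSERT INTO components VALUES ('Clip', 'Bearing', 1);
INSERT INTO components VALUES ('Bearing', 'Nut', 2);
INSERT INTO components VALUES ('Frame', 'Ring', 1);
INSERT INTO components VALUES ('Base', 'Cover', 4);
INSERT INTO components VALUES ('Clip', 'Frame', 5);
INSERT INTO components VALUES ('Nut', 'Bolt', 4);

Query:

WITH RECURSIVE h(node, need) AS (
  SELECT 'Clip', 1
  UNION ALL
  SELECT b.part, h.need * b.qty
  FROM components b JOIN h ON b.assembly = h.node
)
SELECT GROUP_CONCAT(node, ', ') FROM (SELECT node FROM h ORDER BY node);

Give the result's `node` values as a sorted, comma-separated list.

Base: (Clip, need=1).
Iteration 1: components of {Clip} -> Base = 1*3 = 3, Bearing = 1*1 = 1, Frame = 1*5 = 5.
Iteration 2: components of {Base,Bearing,Frame} -> Cover = 3*4 = 12, Nut = 1*2 = 2, Ring = 5*1 = 5.
Iteration 3: components of {Cover,Nut,Ring} -> Bolt = 2*4 = 8.
Iteration 4: no further components; recursion stops.

Base, Bearing, Bolt, Clip, Cover, Frame, Nut, Ring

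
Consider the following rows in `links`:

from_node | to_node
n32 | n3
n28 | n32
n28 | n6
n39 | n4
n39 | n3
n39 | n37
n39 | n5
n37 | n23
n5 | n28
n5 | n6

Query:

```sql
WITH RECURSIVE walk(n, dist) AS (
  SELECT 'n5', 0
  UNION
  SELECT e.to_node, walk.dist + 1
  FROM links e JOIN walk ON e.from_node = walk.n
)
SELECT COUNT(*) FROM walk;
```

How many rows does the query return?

Base: (n5, dist=0).
Iteration 1: edges from {n5} -> (n28, dist=1), (n6, dist=1).
Iteration 2: edges from {n28,n6} -> (n32, dist=2), (n6, dist=2).
Iteration 3: edges from {n32,n6} -> (n3, dist=3).
Iteration 4: no outgoing edges from {n3}; recursion stops.
Total rows emitted: 6.

6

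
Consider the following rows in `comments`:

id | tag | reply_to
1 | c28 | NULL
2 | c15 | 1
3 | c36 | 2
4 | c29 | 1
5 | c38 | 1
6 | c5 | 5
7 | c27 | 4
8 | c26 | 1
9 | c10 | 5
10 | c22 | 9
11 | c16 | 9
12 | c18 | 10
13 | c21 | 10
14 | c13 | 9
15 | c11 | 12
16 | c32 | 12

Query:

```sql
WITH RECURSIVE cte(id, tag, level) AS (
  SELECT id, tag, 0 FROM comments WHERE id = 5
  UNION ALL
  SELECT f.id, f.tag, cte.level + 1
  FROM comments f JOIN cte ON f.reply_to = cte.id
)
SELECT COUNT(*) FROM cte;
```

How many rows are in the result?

10

Base: id=5 (c38) at level 0.
Iteration 1: rows with reply_to in {5} -> c5 (id 6, level 1), c10 (id 9, level 1).
Iteration 2: rows with reply_to in {6,9} -> c22 (id 10, level 2), c16 (id 11, level 2), c13 (id 14, level 2).
Iteration 3: rows with reply_to in {10,11,14} -> c18 (id 12, level 3), c21 (id 13, level 3).
Iteration 4: rows with reply_to in {12,13} -> c11 (id 15, level 4), c32 (id 16, level 4).
Iteration 5: no rows with reply_to in {15,16}; recursion stops.
Total rows emitted: 10.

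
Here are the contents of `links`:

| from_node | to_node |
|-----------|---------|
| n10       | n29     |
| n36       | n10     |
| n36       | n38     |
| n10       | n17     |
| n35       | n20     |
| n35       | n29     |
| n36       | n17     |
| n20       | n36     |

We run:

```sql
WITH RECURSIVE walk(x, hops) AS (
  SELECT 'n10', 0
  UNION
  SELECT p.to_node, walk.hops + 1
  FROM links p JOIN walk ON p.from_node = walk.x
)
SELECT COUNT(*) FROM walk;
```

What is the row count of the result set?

3

Base: (n10, hops=0).
Iteration 1: edges from {n10} -> (n17, hops=1), (n29, hops=1).
Iteration 2: no outgoing edges from {n17,n29}; recursion stops.
Total rows emitted: 3.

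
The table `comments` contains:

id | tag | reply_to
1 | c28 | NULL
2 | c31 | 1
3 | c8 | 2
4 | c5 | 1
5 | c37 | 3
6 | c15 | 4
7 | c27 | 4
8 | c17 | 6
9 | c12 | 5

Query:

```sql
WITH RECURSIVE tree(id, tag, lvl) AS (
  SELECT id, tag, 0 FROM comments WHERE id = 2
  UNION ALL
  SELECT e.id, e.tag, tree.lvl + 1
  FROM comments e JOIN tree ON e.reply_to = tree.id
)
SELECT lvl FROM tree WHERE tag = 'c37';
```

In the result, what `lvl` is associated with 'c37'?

2

Base: id=2 (c31) at lvl 0.
Iteration 1: rows with reply_to in {2} -> c8 (id 3, lvl 1).
Iteration 2: rows with reply_to in {3} -> c37 (id 5, lvl 2).
Iteration 3: rows with reply_to in {5} -> c12 (id 9, lvl 3).
Iteration 4: no rows with reply_to in {9}; recursion stops.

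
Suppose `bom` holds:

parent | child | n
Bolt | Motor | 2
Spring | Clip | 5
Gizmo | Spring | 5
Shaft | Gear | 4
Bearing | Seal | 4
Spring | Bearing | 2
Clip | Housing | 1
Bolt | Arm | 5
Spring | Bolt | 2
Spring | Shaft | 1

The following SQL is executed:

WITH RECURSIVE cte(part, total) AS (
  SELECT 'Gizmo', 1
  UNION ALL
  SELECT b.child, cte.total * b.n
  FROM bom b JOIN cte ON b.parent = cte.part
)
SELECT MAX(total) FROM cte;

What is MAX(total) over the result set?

Base: (Gizmo, total=1).
Iteration 1: components of {Gizmo} -> Spring = 1*5 = 5.
Iteration 2: components of {Spring} -> Bearing = 5*2 = 10, Bolt = 5*2 = 10, Clip = 5*5 = 25, Shaft = 5*1 = 5.
Iteration 3: components of {Bearing,Bolt,Clip,Shaft} -> Arm = 10*5 = 50, Gear = 5*4 = 20, Housing = 25*1 = 25, Motor = 10*2 = 20, Seal = 10*4 = 40.
Iteration 4: no further components; recursion stops.
total values: 1, 5, 5, 25, 10, 10, 20, 25, 40, 20, 50; the maximum is 50.

50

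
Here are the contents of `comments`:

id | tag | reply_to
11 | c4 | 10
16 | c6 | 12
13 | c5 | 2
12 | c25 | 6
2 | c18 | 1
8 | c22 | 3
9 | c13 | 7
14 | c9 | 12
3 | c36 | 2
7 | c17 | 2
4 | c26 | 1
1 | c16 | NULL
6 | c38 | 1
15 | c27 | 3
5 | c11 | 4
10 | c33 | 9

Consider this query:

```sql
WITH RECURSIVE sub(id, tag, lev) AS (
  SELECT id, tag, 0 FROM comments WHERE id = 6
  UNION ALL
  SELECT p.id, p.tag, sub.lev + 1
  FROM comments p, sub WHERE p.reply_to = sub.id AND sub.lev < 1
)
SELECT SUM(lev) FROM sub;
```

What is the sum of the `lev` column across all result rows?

1

Base: id=6 (c38) at lev 0.
Iteration 1: rows with reply_to in {6} -> c25 (id 12, lev 1).
Iteration 2: lev < 1 fails for all current rows; recursion stops.
SUM(lev) = 0 + 1 = 1.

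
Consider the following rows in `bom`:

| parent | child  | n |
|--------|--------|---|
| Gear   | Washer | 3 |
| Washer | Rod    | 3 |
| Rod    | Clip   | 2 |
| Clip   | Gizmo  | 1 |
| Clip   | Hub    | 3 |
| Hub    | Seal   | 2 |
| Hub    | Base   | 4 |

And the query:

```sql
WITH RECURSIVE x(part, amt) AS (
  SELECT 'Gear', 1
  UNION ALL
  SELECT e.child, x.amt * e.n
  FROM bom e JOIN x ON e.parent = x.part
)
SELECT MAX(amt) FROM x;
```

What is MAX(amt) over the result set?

Base: (Gear, amt=1).
Iteration 1: components of {Gear} -> Washer = 1*3 = 3.
Iteration 2: components of {Washer} -> Rod = 3*3 = 9.
Iteration 3: components of {Rod} -> Clip = 9*2 = 18.
Iteration 4: components of {Clip} -> Gizmo = 18*1 = 18, Hub = 18*3 = 54.
Iteration 5: components of {Gizmo,Hub} -> Base = 54*4 = 216, Seal = 54*2 = 108.
Iteration 6: no further components; recursion stops.
amt values: 1, 3, 9, 18, 18, 54, 108, 216; the maximum is 216.

216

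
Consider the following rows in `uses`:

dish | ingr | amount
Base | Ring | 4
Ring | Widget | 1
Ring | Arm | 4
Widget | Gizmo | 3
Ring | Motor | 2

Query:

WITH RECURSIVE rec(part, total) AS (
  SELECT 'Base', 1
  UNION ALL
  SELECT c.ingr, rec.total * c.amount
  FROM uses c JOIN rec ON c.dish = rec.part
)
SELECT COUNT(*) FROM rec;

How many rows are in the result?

6

Base: (Base, total=1).
Iteration 1: components of {Base} -> Ring = 1*4 = 4.
Iteration 2: components of {Ring} -> Arm = 4*4 = 16, Motor = 4*2 = 8, Widget = 4*1 = 4.
Iteration 3: components of {Arm,Motor,Widget} -> Gizmo = 4*3 = 12.
Iteration 4: no further components; recursion stops.
Total rows emitted: 6.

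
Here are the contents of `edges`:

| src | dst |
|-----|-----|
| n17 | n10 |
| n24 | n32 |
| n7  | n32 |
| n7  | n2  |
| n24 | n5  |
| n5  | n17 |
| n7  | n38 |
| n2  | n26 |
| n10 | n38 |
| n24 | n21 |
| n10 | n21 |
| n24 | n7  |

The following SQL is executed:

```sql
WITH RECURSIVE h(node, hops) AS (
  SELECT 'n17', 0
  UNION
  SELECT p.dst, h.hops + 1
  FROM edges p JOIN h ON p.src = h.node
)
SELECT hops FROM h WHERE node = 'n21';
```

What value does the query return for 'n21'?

2

Base: (n17, hops=0).
Iteration 1: edges from {n17} -> (n10, hops=1).
Iteration 2: edges from {n10} -> (n21, hops=2), (n38, hops=2).
Iteration 3: no outgoing edges from {n21,n38}; recursion stops.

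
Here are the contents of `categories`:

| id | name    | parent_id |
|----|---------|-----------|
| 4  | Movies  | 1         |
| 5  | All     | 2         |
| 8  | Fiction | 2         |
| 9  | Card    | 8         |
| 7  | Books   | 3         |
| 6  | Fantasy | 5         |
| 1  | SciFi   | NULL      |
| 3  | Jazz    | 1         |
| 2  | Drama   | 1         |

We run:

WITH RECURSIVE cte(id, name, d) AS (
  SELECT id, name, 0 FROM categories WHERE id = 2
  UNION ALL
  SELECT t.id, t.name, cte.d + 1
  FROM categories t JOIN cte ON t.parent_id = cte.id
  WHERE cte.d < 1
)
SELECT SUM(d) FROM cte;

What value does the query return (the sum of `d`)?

Base: id=2 (Drama) at d 0.
Iteration 1: rows with parent_id in {2} -> All (id 5, d 1), Fiction (id 8, d 1).
Iteration 2: d < 1 fails for all current rows; recursion stops.
SUM(d) = 0 + 1 + 1 = 2.

2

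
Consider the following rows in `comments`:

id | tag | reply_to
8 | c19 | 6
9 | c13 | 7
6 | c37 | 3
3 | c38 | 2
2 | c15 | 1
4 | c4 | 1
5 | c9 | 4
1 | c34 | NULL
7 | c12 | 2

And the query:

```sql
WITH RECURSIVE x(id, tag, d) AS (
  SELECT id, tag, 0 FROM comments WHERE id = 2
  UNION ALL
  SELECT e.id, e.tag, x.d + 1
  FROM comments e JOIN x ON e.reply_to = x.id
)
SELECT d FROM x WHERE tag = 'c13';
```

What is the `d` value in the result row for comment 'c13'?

2

Base: id=2 (c15) at d 0.
Iteration 1: rows with reply_to in {2} -> c38 (id 3, d 1), c12 (id 7, d 1).
Iteration 2: rows with reply_to in {3,7} -> c37 (id 6, d 2), c13 (id 9, d 2).
Iteration 3: rows with reply_to in {6,9} -> c19 (id 8, d 3).
Iteration 4: no rows with reply_to in {8}; recursion stops.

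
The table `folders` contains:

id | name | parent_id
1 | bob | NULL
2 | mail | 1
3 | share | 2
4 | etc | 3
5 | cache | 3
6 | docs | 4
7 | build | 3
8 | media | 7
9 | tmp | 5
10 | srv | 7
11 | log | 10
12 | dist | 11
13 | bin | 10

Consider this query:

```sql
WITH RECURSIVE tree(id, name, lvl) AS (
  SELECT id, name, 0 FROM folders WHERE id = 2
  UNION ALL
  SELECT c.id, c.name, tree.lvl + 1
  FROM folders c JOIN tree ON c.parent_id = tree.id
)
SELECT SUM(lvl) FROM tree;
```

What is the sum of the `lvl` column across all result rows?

Base: id=2 (mail) at lvl 0.
Iteration 1: rows with parent_id in {2} -> share (id 3, lvl 1).
Iteration 2: rows with parent_id in {3} -> etc (id 4, lvl 2), cache (id 5, lvl 2), build (id 7, lvl 2).
Iteration 3: rows with parent_id in {4,5,7} -> docs (id 6, lvl 3), media (id 8, lvl 3), tmp (id 9, lvl 3), srv (id 10, lvl 3).
Iteration 4: rows with parent_id in {6,8,9,10} -> log (id 11, lvl 4), bin (id 13, lvl 4).
Iteration 5: rows with parent_id in {11,13} -> dist (id 12, lvl 5).
Iteration 6: no rows with parent_id in {12}; recursion stops.
SUM(lvl) = 0 + 1 + 2 + 2 + 2 + 3 + 3 + 3 + 3 + 4 + 4 + 5 = 32.

32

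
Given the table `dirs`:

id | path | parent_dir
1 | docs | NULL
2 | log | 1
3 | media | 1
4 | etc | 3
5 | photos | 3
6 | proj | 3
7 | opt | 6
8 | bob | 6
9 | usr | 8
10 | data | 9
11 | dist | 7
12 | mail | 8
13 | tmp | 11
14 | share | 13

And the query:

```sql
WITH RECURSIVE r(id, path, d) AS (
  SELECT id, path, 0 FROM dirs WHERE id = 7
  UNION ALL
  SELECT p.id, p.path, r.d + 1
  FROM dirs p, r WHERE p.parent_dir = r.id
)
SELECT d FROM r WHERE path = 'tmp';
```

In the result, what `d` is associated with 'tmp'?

2

Base: id=7 (opt) at d 0.
Iteration 1: rows with parent_dir in {7} -> dist (id 11, d 1).
Iteration 2: rows with parent_dir in {11} -> tmp (id 13, d 2).
Iteration 3: rows with parent_dir in {13} -> share (id 14, d 3).
Iteration 4: no rows with parent_dir in {14}; recursion stops.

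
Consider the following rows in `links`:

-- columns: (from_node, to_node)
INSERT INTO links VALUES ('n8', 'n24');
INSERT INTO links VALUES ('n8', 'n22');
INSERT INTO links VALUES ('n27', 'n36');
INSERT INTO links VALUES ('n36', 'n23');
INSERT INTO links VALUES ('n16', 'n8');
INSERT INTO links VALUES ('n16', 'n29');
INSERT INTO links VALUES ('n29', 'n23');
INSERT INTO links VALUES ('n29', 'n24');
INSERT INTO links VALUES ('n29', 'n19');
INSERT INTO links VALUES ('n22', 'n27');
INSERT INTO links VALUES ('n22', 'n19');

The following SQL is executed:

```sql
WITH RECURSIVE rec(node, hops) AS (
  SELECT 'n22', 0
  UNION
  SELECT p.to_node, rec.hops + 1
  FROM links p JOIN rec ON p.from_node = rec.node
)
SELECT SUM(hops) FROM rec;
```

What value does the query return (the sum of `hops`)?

7

Base: (n22, hops=0).
Iteration 1: edges from {n22} -> (n19, hops=1), (n27, hops=1).
Iteration 2: edges from {n19,n27} -> (n36, hops=2).
Iteration 3: edges from {n36} -> (n23, hops=3).
Iteration 4: no outgoing edges from {n23}; recursion stops.
SUM(hops) = 0 + 1 + 1 + 2 + 3 = 7.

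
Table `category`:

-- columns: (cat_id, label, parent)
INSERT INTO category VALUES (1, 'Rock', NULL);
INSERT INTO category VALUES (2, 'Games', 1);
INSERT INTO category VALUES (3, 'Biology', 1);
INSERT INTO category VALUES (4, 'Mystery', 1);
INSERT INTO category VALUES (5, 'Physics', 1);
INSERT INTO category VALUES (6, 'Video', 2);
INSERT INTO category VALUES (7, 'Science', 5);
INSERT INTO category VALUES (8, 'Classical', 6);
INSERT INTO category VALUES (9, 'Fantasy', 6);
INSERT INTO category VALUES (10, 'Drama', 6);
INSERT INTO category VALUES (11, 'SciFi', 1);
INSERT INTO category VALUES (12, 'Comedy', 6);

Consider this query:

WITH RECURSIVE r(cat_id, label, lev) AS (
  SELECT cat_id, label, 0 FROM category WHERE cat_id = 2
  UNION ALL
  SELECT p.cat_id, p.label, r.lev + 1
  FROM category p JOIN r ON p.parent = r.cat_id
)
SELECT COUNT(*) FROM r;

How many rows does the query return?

6

Base: cat_id=2 (Games) at lev 0.
Iteration 1: rows with parent in {2} -> Video (id 6, lev 1).
Iteration 2: rows with parent in {6} -> Classical (id 8, lev 2), Fantasy (id 9, lev 2), Drama (id 10, lev 2), Comedy (id 12, lev 2).
Iteration 3: no rows with parent in {8,9,10,12}; recursion stops.
Total rows emitted: 6.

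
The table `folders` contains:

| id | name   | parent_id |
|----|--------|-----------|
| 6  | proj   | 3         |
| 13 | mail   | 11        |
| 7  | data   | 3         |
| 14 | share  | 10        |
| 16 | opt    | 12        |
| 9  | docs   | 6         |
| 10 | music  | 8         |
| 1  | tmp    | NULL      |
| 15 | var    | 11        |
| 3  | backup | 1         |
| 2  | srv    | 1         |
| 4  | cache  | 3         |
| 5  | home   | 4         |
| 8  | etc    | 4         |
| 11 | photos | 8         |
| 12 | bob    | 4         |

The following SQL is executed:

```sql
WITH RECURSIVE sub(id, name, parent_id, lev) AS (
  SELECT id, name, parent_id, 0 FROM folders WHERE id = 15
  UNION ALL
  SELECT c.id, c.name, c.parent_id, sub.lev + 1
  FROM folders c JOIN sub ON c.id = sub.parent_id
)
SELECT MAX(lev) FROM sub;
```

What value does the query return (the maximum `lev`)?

5

Base: id=15 (var), parent_id=11, lev 0.
Iteration 1: join on id=11 -> photos (id 11, parent_id=8, lev 1).
Iteration 2: join on id=8 -> etc (id 8, parent_id=4, lev 2).
Iteration 3: join on id=4 -> cache (id 4, parent_id=3, lev 3).
Iteration 4: join on id=3 -> backup (id 3, parent_id=1, lev 4).
Iteration 5: join on id=1 -> tmp (id 1, parent_id=NULL, lev 5).
Iteration 6: parent_id is NULL; no match; recursion stops.
lev values: 0, 1, 2, 3, 4, 5; the maximum is 5.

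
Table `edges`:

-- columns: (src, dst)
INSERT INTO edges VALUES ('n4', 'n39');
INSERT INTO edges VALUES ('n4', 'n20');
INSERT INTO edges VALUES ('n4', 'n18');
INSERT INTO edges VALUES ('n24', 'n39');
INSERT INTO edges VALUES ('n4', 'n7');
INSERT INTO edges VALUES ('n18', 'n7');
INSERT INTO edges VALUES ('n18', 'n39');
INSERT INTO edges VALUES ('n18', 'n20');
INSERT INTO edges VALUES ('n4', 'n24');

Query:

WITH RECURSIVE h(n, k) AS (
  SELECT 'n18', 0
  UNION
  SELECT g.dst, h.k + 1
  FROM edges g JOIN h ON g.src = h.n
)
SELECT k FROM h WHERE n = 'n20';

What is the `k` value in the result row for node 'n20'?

Base: (n18, k=0).
Iteration 1: edges from {n18} -> (n20, k=1), (n39, k=1), (n7, k=1).
Iteration 2: no outgoing edges from {n20,n39,n7}; recursion stops.

1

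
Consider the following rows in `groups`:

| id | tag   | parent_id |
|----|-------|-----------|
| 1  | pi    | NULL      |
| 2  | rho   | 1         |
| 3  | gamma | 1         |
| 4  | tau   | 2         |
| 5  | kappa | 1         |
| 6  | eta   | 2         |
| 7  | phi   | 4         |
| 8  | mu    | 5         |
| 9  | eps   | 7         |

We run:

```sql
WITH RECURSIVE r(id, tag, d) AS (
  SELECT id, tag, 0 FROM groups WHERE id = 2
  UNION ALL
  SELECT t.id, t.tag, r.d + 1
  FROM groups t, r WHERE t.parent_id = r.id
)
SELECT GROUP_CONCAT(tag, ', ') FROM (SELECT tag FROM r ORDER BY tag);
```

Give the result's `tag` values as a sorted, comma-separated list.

Base: id=2 (rho) at d 0.
Iteration 1: rows with parent_id in {2} -> tau (id 4, d 1), eta (id 6, d 1).
Iteration 2: rows with parent_id in {4,6} -> phi (id 7, d 2).
Iteration 3: rows with parent_id in {7} -> eps (id 9, d 3).
Iteration 4: no rows with parent_id in {9}; recursion stops.

eps, eta, phi, rho, tau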